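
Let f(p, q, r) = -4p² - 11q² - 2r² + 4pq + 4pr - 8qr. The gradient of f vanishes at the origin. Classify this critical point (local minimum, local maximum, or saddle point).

The Hessian at the origin is H = [[-8, 4, 4], [4, -22, -8], [4, -8, -4]].
Congruent diagonalization of H (simultaneous row and column reduction) yields pivots -8, -20, -1/5.
Counting signs: 3 negative.
H is negative definite, so the origin is a strict local maximum.

local maximum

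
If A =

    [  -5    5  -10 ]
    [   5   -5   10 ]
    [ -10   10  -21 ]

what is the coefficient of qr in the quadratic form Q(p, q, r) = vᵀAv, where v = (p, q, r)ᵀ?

The coefficient of qr is A[2,3] + A[3,2] = 2·10 = 20.

20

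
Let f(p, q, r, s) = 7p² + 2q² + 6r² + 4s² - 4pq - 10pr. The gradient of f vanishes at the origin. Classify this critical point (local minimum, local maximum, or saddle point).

The Hessian at the origin is H = [[14, -4, -10, 0], [-4, 4, 0, 0], [-10, 0, 12, 0], [0, 0, 0, 8]].
An LDLᵀ factorisation of H has diagonal entries 14, 20/7, 2, 8.
That gives 4 positive pivots.
H is positive definite, so the origin is a strict local minimum.

local minimum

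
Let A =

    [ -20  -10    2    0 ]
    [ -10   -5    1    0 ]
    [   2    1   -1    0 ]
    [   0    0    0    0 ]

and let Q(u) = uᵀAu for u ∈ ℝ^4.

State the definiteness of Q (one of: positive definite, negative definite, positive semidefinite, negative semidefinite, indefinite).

Applying the same elementary operations to the rows and columns of A produces a congruent diagonal matrix with entries -20, 0, -4/5, 0.
That gives 2 negative, 2 zero pivots.
Hence Q is negative semidefinite.

negative semidefinite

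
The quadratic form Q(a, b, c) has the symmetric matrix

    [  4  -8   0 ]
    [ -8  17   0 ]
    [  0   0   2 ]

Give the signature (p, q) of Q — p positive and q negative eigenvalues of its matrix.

(3, 0)

Applying the same elementary operations to the rows and columns of A produces a congruent diagonal matrix with entries 4, 1, 2.
So there are 3 positive pivots.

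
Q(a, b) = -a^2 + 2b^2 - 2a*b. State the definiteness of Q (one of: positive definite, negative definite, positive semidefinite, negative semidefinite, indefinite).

indefinite

The symmetric matrix of Q is [[-1, -1], [-1, 2]].
For the 2×2 matrix [[-1, -1], [-1, 2]]: det = -1·2 − (-1)² = -3, trace = 1.
det < 0 so the eigenvalues have opposite signs; the form is indefinite.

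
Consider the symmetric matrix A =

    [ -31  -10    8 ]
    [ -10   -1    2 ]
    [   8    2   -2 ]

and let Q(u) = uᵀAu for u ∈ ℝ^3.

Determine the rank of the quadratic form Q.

3

Symmetric row and column elimination reduces A to a congruent diagonal form with pivots -31, 69/31, -2/23.
That gives 1 positive, 2 negative pivots.
The rank is the number of nonzero pivots: 3.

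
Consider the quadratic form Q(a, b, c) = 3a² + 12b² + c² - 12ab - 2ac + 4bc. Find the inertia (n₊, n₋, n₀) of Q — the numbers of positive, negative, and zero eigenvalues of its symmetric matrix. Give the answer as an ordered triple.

The associated matrix is A = [[3, -6, -1], [-6, 12, 2], [-1, 2, 1]].
Row-reducing A symmetrically gives the diagonal entries 3, 0, 2/3.
That gives 2 positive, 1 zero pivots.

(2, 0, 1)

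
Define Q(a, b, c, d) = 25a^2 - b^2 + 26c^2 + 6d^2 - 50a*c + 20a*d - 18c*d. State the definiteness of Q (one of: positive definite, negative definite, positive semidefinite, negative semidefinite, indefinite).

indefinite

Write A = [[25, 0, -25, 10], [0, -1, 0, 0], [-25, 0, 26, -9], [10, 0, -9, 6]].
Symmetric row and column elimination reduces A to a congruent diagonal form with pivots 25, -1, 1, 1.
That gives 3 positive, 1 negative pivots.
Hence Q is indefinite.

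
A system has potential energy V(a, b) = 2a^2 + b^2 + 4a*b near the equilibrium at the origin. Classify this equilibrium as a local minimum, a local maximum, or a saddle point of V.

The Hessian at the origin is H = [[4, 4], [4, 2]].
det H = 4·2 − (4)² = -8 < 0, so H is indefinite.
Therefore the origin is a saddle point.

saddle point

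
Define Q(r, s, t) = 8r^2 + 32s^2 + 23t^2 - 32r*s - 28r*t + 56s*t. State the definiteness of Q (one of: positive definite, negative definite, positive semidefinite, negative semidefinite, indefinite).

indefinite

The associated matrix is A = [[8, -16, -14], [-16, 32, 28], [-14, 28, 23]].
Symmetric row and column elimination reduces A to a congruent diagonal form with pivots 8, 0, -3/2.
Counting signs: 1 positive, 1 negative, 1 zero.
Hence Q is indefinite.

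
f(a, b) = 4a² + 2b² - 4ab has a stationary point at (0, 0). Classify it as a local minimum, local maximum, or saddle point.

The Hessian at the origin is H = [[8, -4], [-4, 4]].
det H = 8·4 − (-4)² = 16 > 0 and H[1,1] = 8 > 0, so H is positive definite.
Therefore the origin is a local minimum.

local minimum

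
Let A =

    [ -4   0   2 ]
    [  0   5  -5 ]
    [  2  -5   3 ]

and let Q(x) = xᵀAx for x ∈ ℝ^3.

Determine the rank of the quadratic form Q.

3

Row-reducing A symmetrically gives the diagonal entries -4, 5, -1.
Counting signs: 1 positive, 2 negative.
The rank is the number of nonzero pivots: 3.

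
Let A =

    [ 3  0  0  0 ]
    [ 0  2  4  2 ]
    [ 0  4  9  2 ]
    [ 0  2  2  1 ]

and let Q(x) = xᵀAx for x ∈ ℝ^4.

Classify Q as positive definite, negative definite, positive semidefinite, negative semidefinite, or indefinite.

indefinite

Row-reducing A symmetrically gives the diagonal entries 3, 2, 1, -5.
That gives 3 positive, 1 negative pivots.
Hence Q is indefinite.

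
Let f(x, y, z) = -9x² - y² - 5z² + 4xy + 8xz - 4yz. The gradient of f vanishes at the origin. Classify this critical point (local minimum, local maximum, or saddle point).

local maximum

The Hessian at the origin is H = [[-18, 4, 8], [4, -2, -4], [8, -4, -10]].
Symmetric row and column elimination reduces H to a congruent diagonal form with pivots -18, -10/9, -2.
Counting signs: 3 negative.
H is negative definite, so the origin is a strict local maximum.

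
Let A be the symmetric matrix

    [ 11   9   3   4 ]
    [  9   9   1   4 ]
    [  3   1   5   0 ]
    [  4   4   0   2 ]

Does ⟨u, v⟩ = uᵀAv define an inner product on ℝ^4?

yes

Row-reducing A symmetrically gives the diagonal entries 11, 18/11, 26/9, 2/13.
Counting signs: 4 positive.
Hence Q is positive definite.
⟨·,·⟩ is an inner product exactly when A is positive definite.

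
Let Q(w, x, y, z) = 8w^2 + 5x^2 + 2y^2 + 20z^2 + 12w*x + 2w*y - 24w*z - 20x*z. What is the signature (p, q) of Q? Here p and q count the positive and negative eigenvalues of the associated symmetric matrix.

(3, 0)

Write A = [[8, 6, 1, -12], [6, 5, 0, -10], [1, 0, 2, 0], [-12, -10, 0, 20]].
Congruent diagonalization of A (simultaneous row and column reduction) yields pivots 8, 1/2, 3/4, 0.
So there are 3 positive, 1 zero pivots.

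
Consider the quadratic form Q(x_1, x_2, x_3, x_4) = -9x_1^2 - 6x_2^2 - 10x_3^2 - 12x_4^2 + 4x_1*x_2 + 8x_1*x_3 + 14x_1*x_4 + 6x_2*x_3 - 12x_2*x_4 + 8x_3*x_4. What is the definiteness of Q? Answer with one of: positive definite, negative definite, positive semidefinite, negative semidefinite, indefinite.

The associated matrix is A = [[-9, 2, 4, 7], [2, -6, 3, -6], [4, 3, -10, 4], [7, -6, 4, -12]].
Symmetric row and column elimination reduces A to a congruent diagonal form with pivots -9, -50/9, -11/2, -1/11.
Counting signs: 4 negative.
Hence Q is negative definite.

negative definite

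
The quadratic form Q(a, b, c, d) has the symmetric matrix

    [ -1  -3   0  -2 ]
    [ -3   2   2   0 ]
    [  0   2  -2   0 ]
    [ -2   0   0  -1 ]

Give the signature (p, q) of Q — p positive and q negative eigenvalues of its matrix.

Row-reducing A symmetrically gives the diagonal entries -1, 11, -26/11, 3/13.
So there are 2 positive, 2 negative pivots.

(2, 2)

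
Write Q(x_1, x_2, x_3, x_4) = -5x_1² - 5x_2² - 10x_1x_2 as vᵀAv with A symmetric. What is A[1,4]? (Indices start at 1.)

The coefficient of x_1·x_4 in Q is 0. For a symmetric A this equals A[1,4] + A[4,1] = 2·A[1,4].
So A[1,4] = 0/2 = 0.

0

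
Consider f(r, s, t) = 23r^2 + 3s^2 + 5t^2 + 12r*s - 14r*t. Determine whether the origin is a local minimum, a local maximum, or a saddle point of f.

The Hessian at the origin is H = [[46, 12, -14], [12, 6, 0], [-14, 0, 10]].
Row-reducing H symmetrically gives the diagonal entries 46, 66/23, 12/11.
So there are 3 positive pivots.
H is positive definite, so the origin is a strict local minimum.

local minimum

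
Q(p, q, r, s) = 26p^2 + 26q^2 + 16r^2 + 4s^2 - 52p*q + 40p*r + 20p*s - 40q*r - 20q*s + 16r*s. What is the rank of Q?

2

The symmetric matrix is A = [[26, -26, 20, 10], [-26, 26, -20, -10], [20, -20, 16, 8], [10, -10, 8, 4]].
Row-reducing A symmetrically gives the diagonal entries 26, 0, 8/13, 0.
So there are 2 positive, 2 zero pivots.
The rank is the number of nonzero pivots: 2.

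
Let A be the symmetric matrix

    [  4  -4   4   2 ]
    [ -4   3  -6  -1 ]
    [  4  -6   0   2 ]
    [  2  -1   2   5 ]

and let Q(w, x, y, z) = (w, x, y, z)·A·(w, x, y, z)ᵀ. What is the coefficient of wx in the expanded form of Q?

The coefficient of wx is A[1,2] + A[2,1] = 2·(-4) = -8.

-8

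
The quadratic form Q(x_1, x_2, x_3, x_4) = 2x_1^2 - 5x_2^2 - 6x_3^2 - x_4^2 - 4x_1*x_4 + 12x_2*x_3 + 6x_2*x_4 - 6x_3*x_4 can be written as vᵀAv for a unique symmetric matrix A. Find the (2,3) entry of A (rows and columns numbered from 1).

The coefficient of x_2·x_3 in Q is 12. For a symmetric A this equals A[2,3] + A[3,2] = 2·A[2,3].
So A[2,3] = 12/2 = 6.

6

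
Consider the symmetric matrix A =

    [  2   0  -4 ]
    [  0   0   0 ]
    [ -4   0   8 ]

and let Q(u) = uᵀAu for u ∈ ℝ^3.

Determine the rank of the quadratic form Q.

Symmetric row and column elimination reduces A to a congruent diagonal form with pivots 2, 0, 0.
So there are 1 positive, 2 zero pivots.
The rank is the number of nonzero pivots: 1.

1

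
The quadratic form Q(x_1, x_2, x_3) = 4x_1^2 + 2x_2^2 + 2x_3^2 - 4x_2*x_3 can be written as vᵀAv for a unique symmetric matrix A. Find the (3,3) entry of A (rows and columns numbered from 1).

The coefficient of x_3^2 in Q is 2, and that is exactly A[3,3].

2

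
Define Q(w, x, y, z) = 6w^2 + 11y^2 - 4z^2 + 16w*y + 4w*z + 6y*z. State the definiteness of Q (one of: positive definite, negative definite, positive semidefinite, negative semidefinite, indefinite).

indefinite

The symmetric matrix is A = [[6, 0, 8, 2], [0, 0, 0, 0], [8, 0, 11, 3], [2, 0, 3, -4]].
Symmetric row and column elimination reduces A to a congruent diagonal form with pivots 6, 0, 1/3, -5.
So there are 2 positive, 1 negative, 1 zero pivots.
Hence Q is indefinite.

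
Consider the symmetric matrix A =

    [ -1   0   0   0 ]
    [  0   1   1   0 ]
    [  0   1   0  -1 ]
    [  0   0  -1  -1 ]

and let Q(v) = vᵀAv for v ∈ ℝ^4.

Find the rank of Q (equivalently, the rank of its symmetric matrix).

Symmetric row and column elimination reduces A to a congruent diagonal form with pivots -1, 1, -1, 0.
Counting signs: 1 positive, 2 negative, 1 zero.
The rank is the number of nonzero pivots: 3.

3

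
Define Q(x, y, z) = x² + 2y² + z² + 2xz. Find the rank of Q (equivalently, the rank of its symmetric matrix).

The associated matrix is A = [[1, 0, 1], [0, 2, 0], [1, 0, 1]].
Applying the same elementary operations to the rows and columns of A produces a congruent diagonal matrix with entries 1, 2, 0.
So there are 2 positive, 1 zero pivots.
The rank is the number of nonzero pivots: 2.

2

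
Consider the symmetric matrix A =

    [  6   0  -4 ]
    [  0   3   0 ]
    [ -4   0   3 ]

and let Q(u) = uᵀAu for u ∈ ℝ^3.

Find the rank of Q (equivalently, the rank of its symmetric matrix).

3

Applying the same elementary operations to the rows and columns of A produces a congruent diagonal matrix with entries 6, 3, 1/3.
So there are 3 positive pivots.
The rank is the number of nonzero pivots: 3.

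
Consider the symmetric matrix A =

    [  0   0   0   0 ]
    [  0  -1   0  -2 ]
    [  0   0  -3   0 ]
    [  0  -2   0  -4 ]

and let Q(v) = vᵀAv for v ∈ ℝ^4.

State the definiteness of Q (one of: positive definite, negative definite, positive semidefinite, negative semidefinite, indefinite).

negative semidefinite

Row-reducing A symmetrically gives the diagonal entries 0, -1, -3, 0.
So there are 2 negative, 2 zero pivots.
Hence Q is negative semidefinite.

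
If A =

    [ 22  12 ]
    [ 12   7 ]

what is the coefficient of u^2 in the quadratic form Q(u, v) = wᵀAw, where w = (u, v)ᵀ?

22

The coefficient of u^2 is the diagonal entry A[1,1] = 22.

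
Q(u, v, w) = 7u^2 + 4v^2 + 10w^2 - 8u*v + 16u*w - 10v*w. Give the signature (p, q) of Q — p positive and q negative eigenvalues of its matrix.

(3, 0)

Write A = [[7, -4, 8], [-4, 4, -5], [8, -5, 10]].
Row-reducing A symmetrically gives the diagonal entries 7, 12/7, 3/4.
So there are 3 positive pivots.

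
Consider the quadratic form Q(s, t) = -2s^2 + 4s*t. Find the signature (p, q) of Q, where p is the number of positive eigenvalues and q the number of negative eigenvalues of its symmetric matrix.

(1, 1)

Write A = [[-2, 2], [2, 0]].
Row-reducing A symmetrically gives the diagonal entries -2, 2.
Counting signs: 1 positive, 1 negative.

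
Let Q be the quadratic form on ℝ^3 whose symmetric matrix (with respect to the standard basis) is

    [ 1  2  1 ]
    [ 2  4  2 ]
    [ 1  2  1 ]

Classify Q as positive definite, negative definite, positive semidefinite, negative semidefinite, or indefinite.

positive semidefinite

Row-reducing A symmetrically gives the diagonal entries 1, 0, 0.
That gives 1 positive, 2 zero pivots.
Hence Q is positive semidefinite.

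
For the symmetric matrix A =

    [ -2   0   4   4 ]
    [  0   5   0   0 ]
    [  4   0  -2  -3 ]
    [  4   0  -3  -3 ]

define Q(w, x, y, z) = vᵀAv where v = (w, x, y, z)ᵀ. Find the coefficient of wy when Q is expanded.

The coefficient of wy is A[1,3] + A[3,1] = 2·4 = 8.

8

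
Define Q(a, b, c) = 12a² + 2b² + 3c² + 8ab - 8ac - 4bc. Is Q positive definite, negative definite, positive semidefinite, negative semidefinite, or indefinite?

positive definite

The symmetric matrix of Q is A = [[12, 4, -4], [4, 2, -2], [-4, -2, 3]].
Leading principal minors: Δ_1 = 12, Δ_2 = 8, Δ_3 = 8.
All leading principal minors are positive, so by Sylvester's criterion Q is positive definite.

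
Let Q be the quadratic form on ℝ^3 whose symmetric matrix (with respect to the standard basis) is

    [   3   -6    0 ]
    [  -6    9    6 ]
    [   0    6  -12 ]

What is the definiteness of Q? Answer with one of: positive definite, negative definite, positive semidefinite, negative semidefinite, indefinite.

indefinite

Symmetric row and column elimination reduces A to a congruent diagonal form with pivots 3, -3, 0.
So there are 1 positive, 1 negative, 1 zero pivots.
Hence Q is indefinite.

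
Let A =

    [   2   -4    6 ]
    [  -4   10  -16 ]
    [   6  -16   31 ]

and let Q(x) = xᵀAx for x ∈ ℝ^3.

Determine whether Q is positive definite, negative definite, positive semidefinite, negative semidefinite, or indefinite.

Symmetric row and column elimination reduces A to a congruent diagonal form with pivots 2, 2, 5.
So there are 3 positive pivots.
Hence Q is positive definite.

positive definite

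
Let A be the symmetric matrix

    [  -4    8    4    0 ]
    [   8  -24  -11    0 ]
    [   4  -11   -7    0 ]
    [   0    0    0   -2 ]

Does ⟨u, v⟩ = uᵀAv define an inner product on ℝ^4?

Leading principal minors: Δ_1 = -4, Δ_2 = 32, Δ_3 = -60, Δ_4 = 120.
The signs alternate starting with Δ_1 < 0, so by Sylvester's criterion Q is negative definite.
⟨·,·⟩ is an inner product exactly when A is positive definite.

no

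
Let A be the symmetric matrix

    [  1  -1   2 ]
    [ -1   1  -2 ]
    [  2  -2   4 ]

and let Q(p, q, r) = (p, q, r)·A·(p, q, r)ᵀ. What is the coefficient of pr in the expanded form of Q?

4

The coefficient of pr is A[1,3] + A[3,1] = 2·2 = 4.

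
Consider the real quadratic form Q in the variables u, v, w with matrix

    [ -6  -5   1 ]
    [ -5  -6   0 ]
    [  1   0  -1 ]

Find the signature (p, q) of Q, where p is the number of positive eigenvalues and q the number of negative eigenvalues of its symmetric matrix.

(0, 3)

Congruent diagonalization of A (simultaneous row and column reduction) yields pivots -6, -11/6, -5/11.
So there are 3 negative pivots.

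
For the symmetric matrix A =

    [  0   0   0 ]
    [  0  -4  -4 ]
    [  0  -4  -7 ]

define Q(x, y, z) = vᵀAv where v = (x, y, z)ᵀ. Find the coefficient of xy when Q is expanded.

0

The coefficient of xy is A[1,2] + A[2,1] = 2·0 = 0.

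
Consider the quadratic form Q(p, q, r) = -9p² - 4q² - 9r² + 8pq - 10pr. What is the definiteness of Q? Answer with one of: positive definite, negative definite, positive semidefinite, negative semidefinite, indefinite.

The symmetric matrix of Q is A = [[-9, 4, -5], [4, -4, 0], [-5, 0, -9]].
Leading principal minors: Δ_1 = -9, Δ_2 = 20, Δ_3 = -80.
The signs alternate starting with Δ_1 < 0, so by Sylvester's criterion Q is negative definite.

negative definite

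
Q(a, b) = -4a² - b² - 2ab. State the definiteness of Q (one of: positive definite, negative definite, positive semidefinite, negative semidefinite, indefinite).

The symmetric matrix of Q is [[-4, -1], [-1, -1]].
For the 2×2 matrix [[-4, -1], [-1, -1]]: det = -4·-1 − (-1)² = 3, trace = -5.
det > 0 so both eigenvalues share the sign of the trace; trace = -5 < 0 ⇒ both negative.

negative definite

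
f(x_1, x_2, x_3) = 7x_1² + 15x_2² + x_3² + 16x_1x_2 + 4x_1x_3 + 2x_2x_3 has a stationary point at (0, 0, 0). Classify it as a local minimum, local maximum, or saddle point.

local minimum

The Hessian at the origin is H = [[14, 16, 4], [16, 30, 2], [4, 2, 2]].
Congruent diagonalization of H (simultaneous row and column reduction) yields pivots 14, 82/7, 12/41.
Counting signs: 3 positive.
H is positive definite, so the origin is a strict local minimum.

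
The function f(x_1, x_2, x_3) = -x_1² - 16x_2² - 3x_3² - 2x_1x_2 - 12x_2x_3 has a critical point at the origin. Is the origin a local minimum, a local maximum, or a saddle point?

The Hessian at the origin is H = [[-2, -2, 0], [-2, -32, -12], [0, -12, -6]].
Symmetric row and column elimination reduces H to a congruent diagonal form with pivots -2, -30, -6/5.
So there are 3 negative pivots.
H is negative definite, so the origin is a strict local maximum.

local maximum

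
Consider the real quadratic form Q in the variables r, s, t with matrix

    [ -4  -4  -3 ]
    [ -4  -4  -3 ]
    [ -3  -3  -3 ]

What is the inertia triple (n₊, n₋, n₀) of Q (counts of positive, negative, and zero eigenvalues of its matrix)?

Applying the same elementary operations to the rows and columns of A produces a congruent diagonal matrix with entries -4, 0, -3/4.
Counting signs: 2 negative, 1 zero.

(0, 2, 1)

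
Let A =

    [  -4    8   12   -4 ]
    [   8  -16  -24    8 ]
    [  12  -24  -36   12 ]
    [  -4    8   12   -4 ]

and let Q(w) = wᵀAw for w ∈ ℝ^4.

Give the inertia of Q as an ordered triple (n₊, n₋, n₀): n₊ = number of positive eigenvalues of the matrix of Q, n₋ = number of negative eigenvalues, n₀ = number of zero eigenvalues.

(0, 1, 3)

Congruent diagonalization of A (simultaneous row and column reduction) yields pivots -4, 0, 0, 0.
Counting signs: 1 negative, 3 zero.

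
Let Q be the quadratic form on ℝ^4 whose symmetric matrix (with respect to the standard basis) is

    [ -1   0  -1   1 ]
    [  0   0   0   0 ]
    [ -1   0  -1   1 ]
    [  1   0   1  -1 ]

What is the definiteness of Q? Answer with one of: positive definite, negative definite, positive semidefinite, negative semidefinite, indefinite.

negative semidefinite

Applying the same elementary operations to the rows and columns of A produces a congruent diagonal matrix with entries -1, 0, 0, 0.
That gives 1 negative, 3 zero pivots.
Hence Q is negative semidefinite.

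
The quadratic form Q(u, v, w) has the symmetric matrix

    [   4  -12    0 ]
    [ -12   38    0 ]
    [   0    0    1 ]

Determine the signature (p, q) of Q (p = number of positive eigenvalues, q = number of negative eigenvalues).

(3, 0)

Row-reducing A symmetrically gives the diagonal entries 4, 2, 1.
That gives 3 positive pivots.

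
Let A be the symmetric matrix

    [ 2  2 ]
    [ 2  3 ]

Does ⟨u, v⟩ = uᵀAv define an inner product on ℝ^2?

yes

Symmetric row and column elimination reduces A to a congruent diagonal form with pivots 2, 1.
That gives 2 positive pivots.
Hence Q is positive definite.
⟨·,·⟩ is an inner product exactly when A is positive definite.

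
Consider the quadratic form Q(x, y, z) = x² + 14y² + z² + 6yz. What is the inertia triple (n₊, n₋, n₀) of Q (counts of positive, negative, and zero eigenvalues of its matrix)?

The associated matrix is A = [[1, 0, 0], [0, 14, 3], [0, 3, 1]].
Symmetric row and column elimination reduces A to a congruent diagonal form with pivots 1, 14, 5/14.
Counting signs: 3 positive.

(3, 0, 0)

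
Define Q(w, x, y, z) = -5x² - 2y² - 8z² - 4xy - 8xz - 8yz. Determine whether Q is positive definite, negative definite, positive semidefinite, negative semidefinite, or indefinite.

negative semidefinite

The associated matrix is A = [[0, 0, 0, 0], [0, -5, -2, -4], [0, -2, -2, -4], [0, -4, -4, -8]].
Applying the same elementary operations to the rows and columns of A produces a congruent diagonal matrix with entries 0, -5, -6/5, 0.
Counting signs: 2 negative, 2 zero.
Hence Q is negative semidefinite.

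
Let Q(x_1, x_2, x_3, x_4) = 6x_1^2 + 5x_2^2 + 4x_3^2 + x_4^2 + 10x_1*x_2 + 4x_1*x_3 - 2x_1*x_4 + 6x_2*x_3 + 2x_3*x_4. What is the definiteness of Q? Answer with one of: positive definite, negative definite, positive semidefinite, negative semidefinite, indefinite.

The associated matrix is A = [[6, 5, 2, -1], [5, 5, 3, 0], [2, 3, 4, 1], [-1, 0, 1, 1]].
Symmetric row and column elimination reduces A to a congruent diagonal form with pivots 6, 5/6, 6/5, 0.
That gives 3 positive, 1 zero pivots.
Hence Q is positive semidefinite.

positive semidefinite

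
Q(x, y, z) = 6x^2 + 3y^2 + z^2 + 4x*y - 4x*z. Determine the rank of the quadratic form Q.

Write A = [[6, 2, -2], [2, 3, 0], [-2, 0, 1]].
Congruent diagonalization of A (simultaneous row and column reduction) yields pivots 6, 7/3, 1/7.
That gives 3 positive pivots.
The rank is the number of nonzero pivots: 3.

3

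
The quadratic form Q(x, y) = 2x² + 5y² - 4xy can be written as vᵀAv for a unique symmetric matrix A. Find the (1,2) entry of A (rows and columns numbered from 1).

The coefficient of x·y in Q is -4. For a symmetric A this equals A[1,2] + A[2,1] = 2·A[1,2].
So A[1,2] = -4/2 = -2.

-2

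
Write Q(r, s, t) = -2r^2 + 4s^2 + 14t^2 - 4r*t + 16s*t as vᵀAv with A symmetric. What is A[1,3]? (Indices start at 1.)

-2

The coefficient of r·t in Q is -4. For a symmetric A this equals A[1,3] + A[3,1] = 2·A[1,3].
So A[1,3] = -4/2 = -2.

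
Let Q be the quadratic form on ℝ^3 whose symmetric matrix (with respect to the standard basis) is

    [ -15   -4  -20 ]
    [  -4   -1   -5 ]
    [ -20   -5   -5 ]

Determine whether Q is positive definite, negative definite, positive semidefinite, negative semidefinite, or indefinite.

Applying the same elementary operations to the rows and columns of A produces a congruent diagonal matrix with entries -15, 1/15, 20.
That gives 2 positive, 1 negative pivots.
Hence Q is indefinite.

indefinite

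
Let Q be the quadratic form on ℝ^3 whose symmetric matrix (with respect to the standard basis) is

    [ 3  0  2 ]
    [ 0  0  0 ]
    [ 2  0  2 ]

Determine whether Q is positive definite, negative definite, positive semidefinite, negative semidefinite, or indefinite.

Congruent diagonalization of A (simultaneous row and column reduction) yields pivots 3, 0, 2/3.
Counting signs: 2 positive, 1 zero.
Hence Q is positive semidefinite.

positive semidefinite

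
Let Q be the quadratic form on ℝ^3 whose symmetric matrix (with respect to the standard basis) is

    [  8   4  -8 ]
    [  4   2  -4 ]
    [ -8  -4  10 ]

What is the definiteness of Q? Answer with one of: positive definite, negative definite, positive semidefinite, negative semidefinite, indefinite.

Congruent diagonalization of A (simultaneous row and column reduction) yields pivots 8, 0, 2.
That gives 2 positive, 1 zero pivots.
Hence Q is positive semidefinite.

positive semidefinite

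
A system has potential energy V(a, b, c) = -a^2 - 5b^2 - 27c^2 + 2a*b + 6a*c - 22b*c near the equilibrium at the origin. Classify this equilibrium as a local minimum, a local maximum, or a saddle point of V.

The Hessian at the origin is H = [[-2, 2, 6], [2, -10, -22], [6, -22, -54]].
Applying the same elementary operations to the rows and columns of H produces a congruent diagonal matrix with entries -2, -8, -4.
That gives 3 negative pivots.
H is negative definite, so the origin is a strict local maximum.

local maximum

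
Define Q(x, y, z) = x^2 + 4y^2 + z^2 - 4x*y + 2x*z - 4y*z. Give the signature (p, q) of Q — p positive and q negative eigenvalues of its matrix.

The symmetric matrix is A = [[1, -2, 1], [-2, 4, -2], [1, -2, 1]].
Row-reducing A symmetrically gives the diagonal entries 1, 0, 0.
Counting signs: 1 positive, 2 zero.

(1, 0)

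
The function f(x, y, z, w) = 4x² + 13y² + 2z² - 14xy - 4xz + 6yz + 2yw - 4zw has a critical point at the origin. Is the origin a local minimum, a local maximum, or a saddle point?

The Hessian at the origin is H = [[8, -14, -4, 0], [-14, 26, 6, 2], [-4, 6, 4, -4], [0, 2, -4, 0]].
Congruent diagonalization of H (simultaneous row and column reduction) yields pivots 8, 3/2, 4/3, -8.
So there are 3 positive, 1 negative pivots.
H is indefinite, so the origin is a saddle point.

saddle point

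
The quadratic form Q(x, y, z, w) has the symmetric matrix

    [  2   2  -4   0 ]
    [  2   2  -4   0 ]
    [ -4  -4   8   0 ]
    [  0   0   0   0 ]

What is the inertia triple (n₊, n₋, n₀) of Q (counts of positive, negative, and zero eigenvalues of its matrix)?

(1, 0, 3)

Applying the same elementary operations to the rows and columns of A produces a congruent diagonal matrix with entries 2, 0, 0, 0.
Counting signs: 1 positive, 3 zero.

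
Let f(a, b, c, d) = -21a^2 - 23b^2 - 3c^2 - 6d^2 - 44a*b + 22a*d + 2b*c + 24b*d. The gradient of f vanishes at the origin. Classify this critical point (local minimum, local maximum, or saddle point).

saddle point

The Hessian at the origin is H = [[-42, -44, 0, 22], [-44, -46, 2, 24], [0, 2, -6, 0], [22, 24, 0, -12]].
Row-reducing H symmetrically gives the diagonal entries -42, 2/21, -48, -5/3.
That gives 1 positive, 3 negative pivots.
H is indefinite, so the origin is a saddle point.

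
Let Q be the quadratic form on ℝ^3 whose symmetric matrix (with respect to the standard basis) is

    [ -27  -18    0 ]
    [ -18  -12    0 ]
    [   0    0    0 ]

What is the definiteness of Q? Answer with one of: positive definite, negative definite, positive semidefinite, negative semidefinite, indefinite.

Row-reducing A symmetrically gives the diagonal entries -27, 0, 0.
So there are 1 negative, 2 zero pivots.
Hence Q is negative semidefinite.

negative semidefinite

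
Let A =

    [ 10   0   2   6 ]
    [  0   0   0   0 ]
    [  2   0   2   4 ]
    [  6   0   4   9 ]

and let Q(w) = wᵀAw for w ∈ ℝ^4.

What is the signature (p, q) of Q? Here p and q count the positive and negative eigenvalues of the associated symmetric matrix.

(3, 0)

Congruent diagonalization of A (simultaneous row and column reduction) yields pivots 10, 0, 8/5, 1/2.
Counting signs: 3 positive, 1 zero.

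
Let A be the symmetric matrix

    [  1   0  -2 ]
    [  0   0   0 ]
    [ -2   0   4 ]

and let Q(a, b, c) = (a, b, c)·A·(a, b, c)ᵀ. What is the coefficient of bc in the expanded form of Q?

0

The coefficient of bc is A[2,3] + A[3,2] = 2·0 = 0.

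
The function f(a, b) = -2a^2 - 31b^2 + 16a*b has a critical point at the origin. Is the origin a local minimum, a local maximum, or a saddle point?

saddle point

The Hessian at the origin is H = [[-4, 16], [16, -62]].
det H = -4·-62 − (16)² = -8 < 0, so H is indefinite.
Therefore the origin is a saddle point.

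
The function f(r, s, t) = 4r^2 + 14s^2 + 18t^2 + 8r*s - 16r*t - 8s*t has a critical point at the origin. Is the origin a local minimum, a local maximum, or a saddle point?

local minimum

The Hessian at the origin is H = [[8, 8, -16], [8, 28, -8], [-16, -8, 36]].
Row-reducing H symmetrically gives the diagonal entries 8, 20, 4/5.
That gives 3 positive pivots.
H is positive definite, so the origin is a strict local minimum.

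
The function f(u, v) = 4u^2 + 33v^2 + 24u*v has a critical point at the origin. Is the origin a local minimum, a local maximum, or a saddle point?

The Hessian at the origin is H = [[8, 24], [24, 66]].
det H = 8·66 − (24)² = -48 < 0, so H is indefinite.
Therefore the origin is a saddle point.

saddle point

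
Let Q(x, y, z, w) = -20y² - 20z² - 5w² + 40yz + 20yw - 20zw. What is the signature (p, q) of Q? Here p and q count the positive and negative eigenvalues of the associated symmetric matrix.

Write A = [[0, 0, 0, 0], [0, -20, 20, 10], [0, 20, -20, -10], [0, 10, -10, -5]].
Row-reducing A symmetrically gives the diagonal entries 0, -20, 0, 0.
Counting signs: 1 negative, 3 zero.

(0, 1)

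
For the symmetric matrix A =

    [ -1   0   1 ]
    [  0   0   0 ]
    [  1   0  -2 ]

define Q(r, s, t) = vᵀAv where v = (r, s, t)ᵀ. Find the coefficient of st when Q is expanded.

0

The coefficient of st is A[2,3] + A[3,2] = 2·0 = 0.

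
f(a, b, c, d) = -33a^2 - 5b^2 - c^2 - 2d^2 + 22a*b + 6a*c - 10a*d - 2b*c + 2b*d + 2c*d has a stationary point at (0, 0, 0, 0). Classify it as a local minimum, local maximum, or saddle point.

local maximum

The Hessian at the origin is H = [[-66, 22, 6, -10], [22, -10, -2, 2], [6, -2, -2, 2], [-10, 2, 2, -4]].
An LDLᵀ factorisation of H has diagonal entries -66, -8/3, -16/11, -1.
Counting signs: 4 negative.
H is negative definite, so the origin is a strict local maximum.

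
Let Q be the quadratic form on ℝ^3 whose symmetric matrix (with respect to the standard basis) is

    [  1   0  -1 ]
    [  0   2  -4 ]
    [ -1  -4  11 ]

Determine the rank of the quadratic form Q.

3

Applying the same elementary operations to the rows and columns of A produces a congruent diagonal matrix with entries 1, 2, 2.
So there are 3 positive pivots.
The rank is the number of nonzero pivots: 3.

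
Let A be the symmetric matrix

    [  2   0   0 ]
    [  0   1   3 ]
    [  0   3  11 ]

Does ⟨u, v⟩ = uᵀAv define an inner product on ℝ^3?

Leading principal minors: Δ_1 = 2, Δ_2 = 2, Δ_3 = 4.
All leading principal minors are positive, so by Sylvester's criterion Q is positive definite.
⟨·,·⟩ is an inner product exactly when A is positive definite.

yes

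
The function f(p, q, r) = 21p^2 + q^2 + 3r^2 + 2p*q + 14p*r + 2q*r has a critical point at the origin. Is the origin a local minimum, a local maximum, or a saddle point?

local minimum

The Hessian at the origin is H = [[42, 2, 14], [2, 2, 2], [14, 2, 6]].
An LDLᵀ factorisation of H has diagonal entries 42, 40/21, 2/5.
So there are 3 positive pivots.
H is positive definite, so the origin is a strict local minimum.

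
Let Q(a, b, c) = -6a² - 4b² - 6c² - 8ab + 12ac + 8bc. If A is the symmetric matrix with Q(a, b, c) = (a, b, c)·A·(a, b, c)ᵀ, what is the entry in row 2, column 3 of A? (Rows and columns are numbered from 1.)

4

The coefficient of b·c in Q is 8. For a symmetric A this equals A[2,3] + A[3,2] = 2·A[2,3].
So A[2,3] = 8/2 = 4.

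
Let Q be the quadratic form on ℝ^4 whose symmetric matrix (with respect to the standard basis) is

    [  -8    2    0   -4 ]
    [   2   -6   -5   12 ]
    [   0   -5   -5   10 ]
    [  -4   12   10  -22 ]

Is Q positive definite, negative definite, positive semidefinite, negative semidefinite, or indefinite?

indefinite

An LDLᵀ factorisation of A has diagonal entries -8, -11/2, -5/11, 2.
Counting signs: 1 positive, 3 negative.
Hence Q is indefinite.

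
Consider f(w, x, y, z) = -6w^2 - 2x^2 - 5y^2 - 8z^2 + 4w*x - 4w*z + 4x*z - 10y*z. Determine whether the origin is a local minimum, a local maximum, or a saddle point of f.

local maximum

The Hessian at the origin is H = [[-12, 4, 0, -4], [4, -4, 0, 4], [0, 0, -10, -10], [-4, 4, -10, -16]].
Congruent diagonalization of H (simultaneous row and column reduction) yields pivots -12, -8/3, -10, -2.
Counting signs: 4 negative.
H is negative definite, so the origin is a strict local maximum.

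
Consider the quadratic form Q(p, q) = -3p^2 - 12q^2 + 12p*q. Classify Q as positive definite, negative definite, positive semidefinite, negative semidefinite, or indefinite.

Write A = [[-3, 6], [6, -12]].
Symmetric row and column elimination reduces A to a congruent diagonal form with pivots -3, 0.
So there are 1 negative, 1 zero pivots.
Hence Q is negative semidefinite.

negative semidefinite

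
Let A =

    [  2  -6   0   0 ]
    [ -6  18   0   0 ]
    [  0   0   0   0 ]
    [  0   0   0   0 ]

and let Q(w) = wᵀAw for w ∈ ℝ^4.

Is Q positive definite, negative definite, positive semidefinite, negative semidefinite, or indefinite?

positive semidefinite

Congruent diagonalization of A (simultaneous row and column reduction) yields pivots 2, 0, 0, 0.
Counting signs: 1 positive, 3 zero.
Hence Q is positive semidefinite.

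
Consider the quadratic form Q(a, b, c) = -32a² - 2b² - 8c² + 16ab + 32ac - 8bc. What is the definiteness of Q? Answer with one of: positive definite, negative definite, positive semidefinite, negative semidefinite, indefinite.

negative semidefinite

The symmetric matrix is A = [[-32, 8, 16], [8, -2, -4], [16, -4, -8]].
Applying the same elementary operations to the rows and columns of A produces a congruent diagonal matrix with entries -32, 0, 0.
Counting signs: 1 negative, 2 zero.
Hence Q is negative semidefinite.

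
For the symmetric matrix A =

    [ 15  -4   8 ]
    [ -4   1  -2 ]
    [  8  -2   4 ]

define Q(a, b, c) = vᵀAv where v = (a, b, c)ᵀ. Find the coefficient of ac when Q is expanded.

16

The coefficient of ac is A[1,3] + A[3,1] = 2·8 = 16.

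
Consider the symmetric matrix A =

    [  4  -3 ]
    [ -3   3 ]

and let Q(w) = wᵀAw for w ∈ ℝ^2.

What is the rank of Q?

2

Congruent diagonalization of A (simultaneous row and column reduction) yields pivots 4, 3/4.
So there are 2 positive pivots.
The rank is the number of nonzero pivots: 2.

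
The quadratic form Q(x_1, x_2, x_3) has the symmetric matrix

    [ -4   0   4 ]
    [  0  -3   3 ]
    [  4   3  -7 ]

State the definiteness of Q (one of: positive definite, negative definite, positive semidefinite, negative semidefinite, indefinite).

Congruent diagonalization of A (simultaneous row and column reduction) yields pivots -4, -3, 0.
That gives 2 negative, 1 zero pivots.
Hence Q is negative semidefinite.

negative semidefinite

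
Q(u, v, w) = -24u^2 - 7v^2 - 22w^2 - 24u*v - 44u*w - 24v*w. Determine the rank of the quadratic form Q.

The associated matrix is A = [[-24, -12, -22], [-12, -7, -12], [-22, -12, -22]].
An LDLᵀ factorisation of A has diagonal entries -24, -1, -5/6.
That gives 3 negative pivots.
The rank is the number of nonzero pivots: 3.

3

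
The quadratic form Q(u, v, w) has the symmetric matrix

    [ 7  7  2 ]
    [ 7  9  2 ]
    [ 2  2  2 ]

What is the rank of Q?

Symmetric row and column elimination reduces A to a congruent diagonal form with pivots 7, 2, 10/7.
That gives 3 positive pivots.
The rank is the number of nonzero pivots: 3.

3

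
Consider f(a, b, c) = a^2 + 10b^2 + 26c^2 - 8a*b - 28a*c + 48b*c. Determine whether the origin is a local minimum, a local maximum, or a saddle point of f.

saddle point

The Hessian at the origin is H = [[2, -8, -28], [-8, 20, 48], [-28, 48, 52]].
An LDLᵀ factorisation of H has diagonal entries 2, -12, 4/3.
So there are 2 positive, 1 negative pivots.
H is indefinite, so the origin is a saddle point.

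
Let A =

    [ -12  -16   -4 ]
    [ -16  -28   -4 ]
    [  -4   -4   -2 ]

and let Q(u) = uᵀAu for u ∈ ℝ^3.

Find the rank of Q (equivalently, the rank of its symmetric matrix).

Congruent diagonalization of A (simultaneous row and column reduction) yields pivots -12, -20/3, -2/5.
So there are 3 negative pivots.
The rank is the number of nonzero pivots: 3.

3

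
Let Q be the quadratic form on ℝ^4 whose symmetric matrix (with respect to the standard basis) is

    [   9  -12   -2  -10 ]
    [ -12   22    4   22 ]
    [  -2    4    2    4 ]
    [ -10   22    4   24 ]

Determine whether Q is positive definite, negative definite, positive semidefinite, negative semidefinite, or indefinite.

Leading principal minors: Δ_1 = 9, Δ_2 = 54, Δ_3 = 68, Δ_4 = 24.
All leading principal minors are positive, so by Sylvester's criterion Q is positive definite.

positive definite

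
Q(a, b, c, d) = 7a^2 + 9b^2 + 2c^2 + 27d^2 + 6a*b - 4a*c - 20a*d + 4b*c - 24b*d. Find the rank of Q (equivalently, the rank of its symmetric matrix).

4

The associated matrix is A = [[7, 3, -2, -10], [3, 9, 2, -12], [-2, 2, 2, 0], [-10, -12, 0, 27]].
Row-reducing A symmetrically gives the diagonal entries 7, 54/7, 10/27, 5.
That gives 4 positive pivots.
The rank is the number of nonzero pivots: 4.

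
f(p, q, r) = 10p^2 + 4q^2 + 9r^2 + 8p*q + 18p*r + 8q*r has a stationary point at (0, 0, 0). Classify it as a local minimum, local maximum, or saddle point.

local minimum

The Hessian at the origin is H = [[20, 8, 18], [8, 8, 8], [18, 8, 18]].
Congruent diagonalization of H (simultaneous row and column reduction) yields pivots 20, 24/5, 5/3.
Counting signs: 3 positive.
H is positive definite, so the origin is a strict local minimum.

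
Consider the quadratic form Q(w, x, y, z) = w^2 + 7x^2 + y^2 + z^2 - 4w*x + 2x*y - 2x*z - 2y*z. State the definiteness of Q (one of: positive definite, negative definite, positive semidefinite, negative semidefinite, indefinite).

The associated matrix is A = [[1, -2, 0, 0], [-2, 7, 1, -1], [0, 1, 1, -1], [0, -1, -1, 1]].
Applying the same elementary operations to the rows and columns of A produces a congruent diagonal matrix with entries 1, 3, 2/3, 0.
Counting signs: 3 positive, 1 zero.
Hence Q is positive semidefinite.

positive semidefinite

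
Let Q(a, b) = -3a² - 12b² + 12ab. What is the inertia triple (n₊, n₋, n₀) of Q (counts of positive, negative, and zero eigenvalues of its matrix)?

(0, 1, 1)

The symmetric matrix is A = [[-3, 6], [6, -12]].
Row-reducing A symmetrically gives the diagonal entries -3, 0.
Counting signs: 1 negative, 1 zero.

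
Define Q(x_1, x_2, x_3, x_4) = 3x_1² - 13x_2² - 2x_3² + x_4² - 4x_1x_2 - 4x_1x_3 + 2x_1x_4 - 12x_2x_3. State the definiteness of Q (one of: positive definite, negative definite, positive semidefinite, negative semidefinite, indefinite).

The symmetric matrix is A = [[3, -2, -2, 1], [-2, -13, -6, 0], [-2, -6, -2, 0], [1, 0, 0, 1]].
Congruent diagonalization of A (simultaneous row and column reduction) yields pivots 3, -43/3, 18/43, 4/9.
So there are 3 positive, 1 negative pivots.
Hence Q is indefinite.

indefinite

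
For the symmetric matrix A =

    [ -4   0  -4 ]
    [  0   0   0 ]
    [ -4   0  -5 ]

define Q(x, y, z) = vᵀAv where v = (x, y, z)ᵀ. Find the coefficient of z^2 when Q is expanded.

-5

The coefficient of z^2 is the diagonal entry A[3,3] = -5.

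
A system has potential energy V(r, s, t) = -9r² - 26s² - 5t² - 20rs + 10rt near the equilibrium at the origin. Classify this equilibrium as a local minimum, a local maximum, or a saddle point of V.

The Hessian at the origin is H = [[-18, -20, 10], [-20, -52, 0], [10, 0, -10]].
Congruent diagonalization of H (simultaneous row and column reduction) yields pivots -18, -268/9, -20/67.
Counting signs: 3 negative.
H is negative definite, so the origin is a strict local maximum.

local maximum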